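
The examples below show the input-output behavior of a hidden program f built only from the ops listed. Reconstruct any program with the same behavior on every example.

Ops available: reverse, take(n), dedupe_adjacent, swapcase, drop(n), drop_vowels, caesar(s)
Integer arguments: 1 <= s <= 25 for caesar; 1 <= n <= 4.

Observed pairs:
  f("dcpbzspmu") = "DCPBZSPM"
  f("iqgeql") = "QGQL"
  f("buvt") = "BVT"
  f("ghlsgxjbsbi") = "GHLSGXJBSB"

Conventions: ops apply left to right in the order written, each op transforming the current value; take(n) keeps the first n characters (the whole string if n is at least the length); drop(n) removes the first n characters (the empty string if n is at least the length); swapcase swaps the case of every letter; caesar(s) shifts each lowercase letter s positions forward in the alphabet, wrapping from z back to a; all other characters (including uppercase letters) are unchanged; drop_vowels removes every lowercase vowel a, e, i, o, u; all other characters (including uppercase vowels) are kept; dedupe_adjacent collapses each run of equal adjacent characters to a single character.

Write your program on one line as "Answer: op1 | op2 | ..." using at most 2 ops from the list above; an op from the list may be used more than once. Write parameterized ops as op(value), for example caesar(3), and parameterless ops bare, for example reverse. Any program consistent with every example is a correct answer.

drop_vowels | swapcase

Check, running the answer program on each example:
  "dcpbzspmu" -> "dcpbzspm" -> "DCPBZSPM"
  "iqgeql" -> "qgql" -> "QGQL"
  "buvt" -> "bvt" -> "BVT"
  "ghlsgxjbsbi" -> "ghlsgxjbsb" -> "GHLSGXJBSB"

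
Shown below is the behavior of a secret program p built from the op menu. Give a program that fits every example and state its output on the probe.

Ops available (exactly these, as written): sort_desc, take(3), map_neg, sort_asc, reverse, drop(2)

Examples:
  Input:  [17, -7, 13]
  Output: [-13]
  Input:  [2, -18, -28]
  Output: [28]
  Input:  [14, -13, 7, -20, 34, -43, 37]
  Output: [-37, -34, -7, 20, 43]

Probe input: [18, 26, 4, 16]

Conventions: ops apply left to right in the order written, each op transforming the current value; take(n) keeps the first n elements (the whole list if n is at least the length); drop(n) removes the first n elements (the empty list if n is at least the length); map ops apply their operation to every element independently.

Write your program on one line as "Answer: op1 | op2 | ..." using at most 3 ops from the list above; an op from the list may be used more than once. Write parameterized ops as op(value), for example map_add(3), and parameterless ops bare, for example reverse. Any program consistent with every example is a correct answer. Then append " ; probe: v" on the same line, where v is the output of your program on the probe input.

drop(2) | map_neg | sort_asc ; probe: [-16, -4]

Check, running the answer program on each example:
  [17, -7, 13] -> [13] -> [-13] -> [-13]
  [2, -18, -28] -> [-28] -> [28] -> [28]
  [14, -13, 7, -20, 34, -43, 37] -> [7, -20, 34, -43, 37] -> [-7, 20, -34, 43, -37] -> [-37, -34, -7, 20, 43]
  probe: [18, 26, 4, 16] -> [4, 16] -> [-4, -16] -> [-16, -4]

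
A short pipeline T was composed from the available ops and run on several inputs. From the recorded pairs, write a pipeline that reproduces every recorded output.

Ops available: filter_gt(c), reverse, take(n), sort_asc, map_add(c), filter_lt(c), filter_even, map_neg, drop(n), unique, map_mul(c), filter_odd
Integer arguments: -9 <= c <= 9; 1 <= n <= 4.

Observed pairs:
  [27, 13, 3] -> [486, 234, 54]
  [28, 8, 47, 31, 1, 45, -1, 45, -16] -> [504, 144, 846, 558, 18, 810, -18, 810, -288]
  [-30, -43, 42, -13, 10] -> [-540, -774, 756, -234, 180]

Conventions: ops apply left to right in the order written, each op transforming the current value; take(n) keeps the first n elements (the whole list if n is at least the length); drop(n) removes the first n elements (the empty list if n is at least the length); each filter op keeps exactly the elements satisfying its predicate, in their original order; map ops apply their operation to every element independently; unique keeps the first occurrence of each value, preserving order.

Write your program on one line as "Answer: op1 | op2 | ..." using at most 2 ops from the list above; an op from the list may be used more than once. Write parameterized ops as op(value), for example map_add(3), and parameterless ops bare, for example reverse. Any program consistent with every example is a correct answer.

map_mul(-6) | map_mul(-3)

Check, running the answer program on each example:
  [27, 13, 3] -> [-162, -78, -18] -> [486, 234, 54]
  [28, 8, 47, 31, 1, 45, -1, 45, -16] -> [-168, -48, -282, -186, -6, -270, 6, -270, 96] -> [504, 144, 846, 558, 18, 810, -18, 810, -288]
  [-30, -43, 42, -13, 10] -> [180, 258, -252, 78, -60] -> [-540, -774, 756, -234, 180]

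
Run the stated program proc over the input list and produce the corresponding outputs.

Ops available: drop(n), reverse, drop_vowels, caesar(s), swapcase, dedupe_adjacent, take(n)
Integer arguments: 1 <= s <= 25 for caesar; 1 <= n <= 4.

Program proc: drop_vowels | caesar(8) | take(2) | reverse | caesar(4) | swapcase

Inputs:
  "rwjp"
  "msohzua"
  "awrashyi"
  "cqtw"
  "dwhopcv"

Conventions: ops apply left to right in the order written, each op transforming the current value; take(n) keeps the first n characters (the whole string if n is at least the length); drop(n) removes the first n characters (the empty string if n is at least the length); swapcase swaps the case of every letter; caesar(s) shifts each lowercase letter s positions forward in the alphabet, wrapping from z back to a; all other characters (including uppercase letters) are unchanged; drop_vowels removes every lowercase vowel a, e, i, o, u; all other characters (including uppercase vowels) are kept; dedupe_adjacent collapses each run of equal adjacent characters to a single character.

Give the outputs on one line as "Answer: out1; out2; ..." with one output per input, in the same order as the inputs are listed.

Execution, op by op:
  "rwjp" -> "rwjp" -> "zerx" -> "ze" -> "ez" -> "id" -> "ID"
  "msohzua" -> "mshz" -> "uaph" -> "ua" -> "au" -> "ey" -> "EY"
  "awrashyi" -> "wrshy" -> "ezapg" -> "ez" -> "ze" -> "di" -> "DI"
  "cqtw" -> "cqtw" -> "kybe" -> "ky" -> "yk" -> "co" -> "CO"
  "dwhopcv" -> "dwhpcv" -> "lepxkd" -> "le" -> "el" -> "ip" -> "IP"

"ID"; "EY"; "DI"; "CO"; "IP"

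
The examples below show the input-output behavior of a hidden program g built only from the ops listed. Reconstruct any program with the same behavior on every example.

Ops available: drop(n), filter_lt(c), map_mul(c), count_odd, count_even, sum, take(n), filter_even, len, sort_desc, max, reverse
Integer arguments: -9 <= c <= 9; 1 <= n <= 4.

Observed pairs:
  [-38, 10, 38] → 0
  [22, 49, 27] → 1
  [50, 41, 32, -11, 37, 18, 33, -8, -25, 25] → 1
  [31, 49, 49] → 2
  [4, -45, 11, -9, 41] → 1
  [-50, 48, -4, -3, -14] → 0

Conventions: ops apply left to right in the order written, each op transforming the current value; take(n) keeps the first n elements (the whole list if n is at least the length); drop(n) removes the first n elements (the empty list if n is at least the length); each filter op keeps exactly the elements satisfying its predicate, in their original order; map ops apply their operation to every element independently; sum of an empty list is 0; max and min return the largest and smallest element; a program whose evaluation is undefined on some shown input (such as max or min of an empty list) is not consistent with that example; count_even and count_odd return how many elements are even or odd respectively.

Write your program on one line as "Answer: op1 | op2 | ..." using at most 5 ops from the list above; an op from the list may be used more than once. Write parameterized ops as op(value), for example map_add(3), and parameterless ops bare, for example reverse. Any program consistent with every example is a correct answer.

take(2) | sort_desc | reverse | count_odd

Check, running the answer program on each example:
  [-38, 10, 38] -> [-38, 10] -> [10, -38] -> [-38, 10] -> 0
  [22, 49, 27] -> [22, 49] -> [49, 22] -> [22, 49] -> 1
  [50, 41, 32, -11, 37, 18, 33, -8, -25, 25] -> [50, 41] -> [50, 41] -> [41, 50] -> 1
  [31, 49, 49] -> [31, 49] -> [49, 31] -> [31, 49] -> 2
  [4, -45, 11, -9, 41] -> [4, -45] -> [4, -45] -> [-45, 4] -> 1
  [-50, 48, -4, -3, -14] -> [-50, 48] -> [48, -50] -> [-50, 48] -> 0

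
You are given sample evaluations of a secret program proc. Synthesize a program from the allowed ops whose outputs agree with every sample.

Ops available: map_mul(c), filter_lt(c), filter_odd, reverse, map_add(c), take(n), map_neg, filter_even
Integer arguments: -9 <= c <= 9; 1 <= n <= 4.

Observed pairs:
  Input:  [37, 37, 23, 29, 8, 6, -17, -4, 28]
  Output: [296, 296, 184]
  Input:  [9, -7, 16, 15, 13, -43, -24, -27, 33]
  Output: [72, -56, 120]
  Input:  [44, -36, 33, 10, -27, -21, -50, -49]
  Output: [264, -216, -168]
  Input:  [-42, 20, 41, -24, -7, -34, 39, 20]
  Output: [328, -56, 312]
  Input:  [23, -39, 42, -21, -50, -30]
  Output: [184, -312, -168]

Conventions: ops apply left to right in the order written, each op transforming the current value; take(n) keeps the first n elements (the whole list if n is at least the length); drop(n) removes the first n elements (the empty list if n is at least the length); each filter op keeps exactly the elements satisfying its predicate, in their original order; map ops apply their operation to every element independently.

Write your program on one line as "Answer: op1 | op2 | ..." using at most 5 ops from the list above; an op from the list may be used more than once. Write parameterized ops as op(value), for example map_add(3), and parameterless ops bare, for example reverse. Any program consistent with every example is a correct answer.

filter_odd | map_mul(-8) | map_neg | take(3)

Check, running the answer program on each example:
  [37, 37, 23, 29, 8, 6, -17, -4, 28] -> [37, 37, 23, 29, -17] -> [-296, -296, -184, -232, 136] -> [296, 296, 184, 232, -136] -> [296, 296, 184]
  [9, -7, 16, 15, 13, -43, -24, -27, 33] -> [9, -7, 15, 13, -43, -27, 33] -> [-72, 56, -120, -104, 344, 216, -264] -> [72, -56, 120, 104, -344, -216, 264] -> [72, -56, 120]
  [44, -36, 33, 10, -27, -21, -50, -49] -> [33, -27, -21, -49] -> [-264, 216, 168, 392] -> [264, -216, -168, -392] -> [264, -216, -168]
  [-42, 20, 41, -24, -7, -34, 39, 20] -> [41, -7, 39] -> [-328, 56, -312] -> [328, -56, 312] -> [328, -56, 312]
  [23, -39, 42, -21, -50, -30] -> [23, -39, -21] -> [-184, 312, 168] -> [184, -312, -168] -> [184, -312, -168]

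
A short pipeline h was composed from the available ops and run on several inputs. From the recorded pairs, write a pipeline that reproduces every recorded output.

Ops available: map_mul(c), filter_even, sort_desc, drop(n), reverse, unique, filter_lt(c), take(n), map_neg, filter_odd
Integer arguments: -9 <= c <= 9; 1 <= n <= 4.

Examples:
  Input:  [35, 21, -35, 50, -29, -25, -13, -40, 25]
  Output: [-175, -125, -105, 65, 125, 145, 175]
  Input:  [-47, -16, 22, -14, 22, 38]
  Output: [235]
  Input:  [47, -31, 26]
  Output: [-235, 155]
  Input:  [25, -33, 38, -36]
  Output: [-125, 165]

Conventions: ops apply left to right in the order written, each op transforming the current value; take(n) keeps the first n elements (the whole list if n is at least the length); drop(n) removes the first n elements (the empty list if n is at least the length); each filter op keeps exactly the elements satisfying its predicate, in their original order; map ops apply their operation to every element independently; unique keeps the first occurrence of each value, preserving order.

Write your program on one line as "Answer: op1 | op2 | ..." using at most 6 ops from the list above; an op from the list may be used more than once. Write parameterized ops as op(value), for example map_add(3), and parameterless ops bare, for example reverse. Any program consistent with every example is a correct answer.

reverse | unique | map_mul(-5) | sort_desc | reverse | filter_odd

Check, running the answer program on each example:
  [35, 21, -35, 50, -29, -25, -13, -40, 25] -> [25, -40, -13, -25, -29, 50, -35, 21, 35] -> [25, -40, -13, -25, -29, 50, -35, 21, 35] -> [-125, 200, 65, 125, 145, -250, 175, -105, -175] -> [200, 175, 145, 125, 65, -105, -125, -175, -250] -> [-250, -175, -125, -105, 65, 125, 145, 175, 200] -> [-175, -125, -105, 65, 125, 145, 175]
  [-47, -16, 22, -14, 22, 38] -> [38, 22, -14, 22, -16, -47] -> [38, 22, -14, -16, -47] -> [-190, -110, 70, 80, 235] -> [235, 80, 70, -110, -190] -> [-190, -110, 70, 80, 235] -> [235]
  [47, -31, 26] -> [26, -31, 47] -> [26, -31, 47] -> [-130, 155, -235] -> [155, -130, -235] -> [-235, -130, 155] -> [-235, 155]
  [25, -33, 38, -36] -> [-36, 38, -33, 25] -> [-36, 38, -33, 25] -> [180, -190, 165, -125] -> [180, 165, -125, -190] -> [-190, -125, 165, 180] -> [-125, 165]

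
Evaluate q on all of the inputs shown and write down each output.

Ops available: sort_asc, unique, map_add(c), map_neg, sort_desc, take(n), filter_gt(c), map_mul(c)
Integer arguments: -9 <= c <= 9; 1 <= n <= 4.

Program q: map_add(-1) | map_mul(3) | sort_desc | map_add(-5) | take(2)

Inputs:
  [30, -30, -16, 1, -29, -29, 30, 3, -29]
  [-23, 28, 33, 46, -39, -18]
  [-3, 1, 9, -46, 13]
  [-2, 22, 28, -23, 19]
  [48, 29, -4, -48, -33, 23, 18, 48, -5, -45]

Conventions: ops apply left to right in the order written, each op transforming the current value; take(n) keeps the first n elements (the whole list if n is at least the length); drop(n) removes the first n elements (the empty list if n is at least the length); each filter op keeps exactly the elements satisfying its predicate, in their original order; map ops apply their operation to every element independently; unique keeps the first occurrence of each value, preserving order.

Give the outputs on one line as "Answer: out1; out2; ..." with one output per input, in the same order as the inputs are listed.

[82, 82]; [130, 91]; [31, 19]; [76, 58]; [136, 136]

Execution, op by op:
  [30, -30, -16, 1, -29, -29, 30, 3, -29] -> [29, -31, -17, 0, -30, -30, 29, 2, -30] -> [87, -93, -51, 0, -90, -90, 87, 6, -90] -> [87, 87, 6, 0, -51, -90, -90, -90, -93] -> [82, 82, 1, -5, -56, -95, -95, -95, -98] -> [82, 82]
  [-23, 28, 33, 46, -39, -18] -> [-24, 27, 32, 45, -40, -19] -> [-72, 81, 96, 135, -120, -57] -> [135, 96, 81, -57, -72, -120] -> [130, 91, 76, -62, -77, -125] -> [130, 91]
  [-3, 1, 9, -46, 13] -> [-4, 0, 8, -47, 12] -> [-12, 0, 24, -141, 36] -> [36, 24, 0, -12, -141] -> [31, 19, -5, -17, -146] -> [31, 19]
  [-2, 22, 28, -23, 19] -> [-3, 21, 27, -24, 18] -> [-9, 63, 81, -72, 54] -> [81, 63, 54, -9, -72] -> [76, 58, 49, -14, -77] -> [76, 58]
  [48, 29, -4, -48, -33, 23, 18, 48, -5, -45] -> [47, 28, -5, -49, -34, 22, 17, 47, -6, -46] -> [141, 84, -15, -147, -102, 66, 51, 141, -18, -138] -> [141, 141, 84, 66, 51, -15, -18, -102, -138, -147] -> [136, 136, 79, 61, 46, -20, -23, -107, -143, -152] -> [136, 136]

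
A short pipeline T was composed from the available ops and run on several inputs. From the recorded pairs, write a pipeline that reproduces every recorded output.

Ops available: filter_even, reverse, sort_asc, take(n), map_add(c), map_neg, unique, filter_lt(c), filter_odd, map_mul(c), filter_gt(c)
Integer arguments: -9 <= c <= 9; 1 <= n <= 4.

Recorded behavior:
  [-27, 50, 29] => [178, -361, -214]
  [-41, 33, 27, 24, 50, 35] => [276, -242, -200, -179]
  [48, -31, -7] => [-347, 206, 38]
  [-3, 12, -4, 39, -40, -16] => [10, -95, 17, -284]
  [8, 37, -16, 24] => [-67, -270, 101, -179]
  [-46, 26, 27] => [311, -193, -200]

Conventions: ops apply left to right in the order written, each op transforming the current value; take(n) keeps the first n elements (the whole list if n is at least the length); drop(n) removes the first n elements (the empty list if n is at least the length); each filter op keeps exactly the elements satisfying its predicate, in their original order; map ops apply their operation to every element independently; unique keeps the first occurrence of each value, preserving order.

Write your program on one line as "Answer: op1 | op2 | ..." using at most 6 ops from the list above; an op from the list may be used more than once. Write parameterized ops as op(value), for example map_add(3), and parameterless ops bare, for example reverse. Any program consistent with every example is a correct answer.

map_add(-1) | map_add(3) | map_mul(-7) | map_add(3) | take(4)

Check, running the answer program on each example:
  [-27, 50, 29] -> [-28, 49, 28] -> [-25, 52, 31] -> [175, -364, -217] -> [178, -361, -214] -> [178, -361, -214]
  [-41, 33, 27, 24, 50, 35] -> [-42, 32, 26, 23, 49, 34] -> [-39, 35, 29, 26, 52, 37] -> [273, -245, -203, -182, -364, -259] -> [276, -242, -200, -179, -361, -256] -> [276, -242, -200, -179]
  [48, -31, -7] -> [47, -32, -8] -> [50, -29, -5] -> [-350, 203, 35] -> [-347, 206, 38] -> [-347, 206, 38]
  [-3, 12, -4, 39, -40, -16] -> [-4, 11, -5, 38, -41, -17] -> [-1, 14, -2, 41, -38, -14] -> [7, -98, 14, -287, 266, 98] -> [10, -95, 17, -284, 269, 101] -> [10, -95, 17, -284]
  [8, 37, -16, 24] -> [7, 36, -17, 23] -> [10, 39, -14, 26] -> [-70, -273, 98, -182] -> [-67, -270, 101, -179] -> [-67, -270, 101, -179]
  [-46, 26, 27] -> [-47, 25, 26] -> [-44, 28, 29] -> [308, -196, -203] -> [311, -193, -200] -> [311, -193, -200]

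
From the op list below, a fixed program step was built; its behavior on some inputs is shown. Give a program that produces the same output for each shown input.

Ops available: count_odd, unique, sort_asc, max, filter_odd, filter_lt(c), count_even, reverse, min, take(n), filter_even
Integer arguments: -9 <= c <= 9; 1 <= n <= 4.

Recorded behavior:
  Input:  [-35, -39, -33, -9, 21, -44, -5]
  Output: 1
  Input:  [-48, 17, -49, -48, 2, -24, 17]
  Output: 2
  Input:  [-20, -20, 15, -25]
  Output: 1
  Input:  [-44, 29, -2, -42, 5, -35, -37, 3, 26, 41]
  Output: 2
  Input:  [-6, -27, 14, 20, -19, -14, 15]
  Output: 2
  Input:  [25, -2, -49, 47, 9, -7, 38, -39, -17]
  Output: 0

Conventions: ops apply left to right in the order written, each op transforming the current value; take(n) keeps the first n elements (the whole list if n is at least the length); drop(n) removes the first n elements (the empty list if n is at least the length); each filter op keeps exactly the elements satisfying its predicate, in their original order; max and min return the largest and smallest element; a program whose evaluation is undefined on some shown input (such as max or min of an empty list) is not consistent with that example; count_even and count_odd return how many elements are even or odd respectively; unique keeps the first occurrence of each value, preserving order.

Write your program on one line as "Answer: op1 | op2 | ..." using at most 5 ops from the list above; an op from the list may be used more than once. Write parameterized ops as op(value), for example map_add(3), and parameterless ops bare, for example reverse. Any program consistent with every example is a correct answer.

filter_lt(-2) | sort_asc | reverse | unique | count_even

Check, running the answer program on each example:
  [-35, -39, -33, -9, 21, -44, -5] -> [-35, -39, -33, -9, -44, -5] -> [-44, -39, -35, -33, -9, -5] -> [-5, -9, -33, -35, -39, -44] -> [-5, -9, -33, -35, -39, -44] -> 1
  [-48, 17, -49, -48, 2, -24, 17] -> [-48, -49, -48, -24] -> [-49, -48, -48, -24] -> [-24, -48, -48, -49] -> [-24, -48, -49] -> 2
  [-20, -20, 15, -25] -> [-20, -20, -25] -> [-25, -20, -20] -> [-20, -20, -25] -> [-20, -25] -> 1
  [-44, 29, -2, -42, 5, -35, -37, 3, 26, 41] -> [-44, -42, -35, -37] -> [-44, -42, -37, -35] -> [-35, -37, -42, -44] -> [-35, -37, -42, -44] -> 2
  [-6, -27, 14, 20, -19, -14, 15] -> [-6, -27, -19, -14] -> [-27, -19, -14, -6] -> [-6, -14, -19, -27] -> [-6, -14, -19, -27] -> 2
  [25, -2, -49, 47, 9, -7, 38, -39, -17] -> [-49, -7, -39, -17] -> [-49, -39, -17, -7] -> [-7, -17, -39, -49] -> [-7, -17, -39, -49] -> 0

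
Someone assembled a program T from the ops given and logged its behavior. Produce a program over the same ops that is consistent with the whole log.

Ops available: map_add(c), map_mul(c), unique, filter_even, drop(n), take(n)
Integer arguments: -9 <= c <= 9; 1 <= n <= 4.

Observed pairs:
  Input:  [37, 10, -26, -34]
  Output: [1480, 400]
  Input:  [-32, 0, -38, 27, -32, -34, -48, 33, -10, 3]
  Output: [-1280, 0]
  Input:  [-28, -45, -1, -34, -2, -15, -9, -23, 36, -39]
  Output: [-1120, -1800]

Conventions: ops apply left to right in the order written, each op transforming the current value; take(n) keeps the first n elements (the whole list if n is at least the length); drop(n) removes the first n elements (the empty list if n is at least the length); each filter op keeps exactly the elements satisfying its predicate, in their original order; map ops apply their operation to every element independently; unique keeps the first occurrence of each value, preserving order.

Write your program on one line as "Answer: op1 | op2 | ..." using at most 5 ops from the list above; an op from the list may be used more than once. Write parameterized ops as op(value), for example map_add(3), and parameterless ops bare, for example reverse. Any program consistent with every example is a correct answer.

unique | map_mul(8) | map_mul(5) | take(2)

Check, running the answer program on each example:
  [37, 10, -26, -34] -> [37, 10, -26, -34] -> [296, 80, -208, -272] -> [1480, 400, -1040, -1360] -> [1480, 400]
  [-32, 0, -38, 27, -32, -34, -48, 33, -10, 3] -> [-32, 0, -38, 27, -34, -48, 33, -10, 3] -> [-256, 0, -304, 216, -272, -384, 264, -80, 24] -> [-1280, 0, -1520, 1080, -1360, -1920, 1320, -400, 120] -> [-1280, 0]
  [-28, -45, -1, -34, -2, -15, -9, -23, 36, -39] -> [-28, -45, -1, -34, -2, -15, -9, -23, 36, -39] -> [-224, -360, -8, -272, -16, -120, -72, -184, 288, -312] -> [-1120, -1800, -40, -1360, -80, -600, -360, -920, 1440, -1560] -> [-1120, -1800]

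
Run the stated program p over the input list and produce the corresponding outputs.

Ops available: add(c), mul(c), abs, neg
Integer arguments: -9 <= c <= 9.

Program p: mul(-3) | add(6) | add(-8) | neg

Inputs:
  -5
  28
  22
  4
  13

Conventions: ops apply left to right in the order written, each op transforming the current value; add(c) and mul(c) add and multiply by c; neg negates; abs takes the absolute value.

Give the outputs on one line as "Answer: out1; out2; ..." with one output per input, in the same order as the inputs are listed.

-13; 86; 68; 14; 41

Execution, op by op:
  -5 -> 15 -> 21 -> 13 -> -13
  28 -> -84 -> -78 -> -86 -> 86
  22 -> -66 -> -60 -> -68 -> 68
  4 -> -12 -> -6 -> -14 -> 14
  13 -> -39 -> -33 -> -41 -> 41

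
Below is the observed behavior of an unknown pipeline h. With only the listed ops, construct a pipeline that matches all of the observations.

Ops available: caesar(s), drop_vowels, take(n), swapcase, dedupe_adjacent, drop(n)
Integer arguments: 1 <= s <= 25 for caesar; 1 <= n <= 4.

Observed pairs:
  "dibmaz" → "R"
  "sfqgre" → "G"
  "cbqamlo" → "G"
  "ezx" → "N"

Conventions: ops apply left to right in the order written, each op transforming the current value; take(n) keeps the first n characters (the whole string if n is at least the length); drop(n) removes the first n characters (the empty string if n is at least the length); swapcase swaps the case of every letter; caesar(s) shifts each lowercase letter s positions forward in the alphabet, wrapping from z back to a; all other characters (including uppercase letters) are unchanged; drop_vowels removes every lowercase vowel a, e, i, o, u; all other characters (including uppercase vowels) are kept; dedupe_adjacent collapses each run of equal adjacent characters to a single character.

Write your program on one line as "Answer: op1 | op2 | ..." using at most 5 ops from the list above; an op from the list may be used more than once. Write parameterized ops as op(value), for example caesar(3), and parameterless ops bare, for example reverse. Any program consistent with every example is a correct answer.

take(3) | caesar(16) | drop(2) | swapcase

Check, running the answer program on each example:
  "dibmaz" -> "dib" -> "tyr" -> "r" -> "R"
  "sfqgre" -> "sfq" -> "ivg" -> "g" -> "G"
  "cbqamlo" -> "cbq" -> "srg" -> "g" -> "G"
  "ezx" -> "ezx" -> "upn" -> "n" -> "N"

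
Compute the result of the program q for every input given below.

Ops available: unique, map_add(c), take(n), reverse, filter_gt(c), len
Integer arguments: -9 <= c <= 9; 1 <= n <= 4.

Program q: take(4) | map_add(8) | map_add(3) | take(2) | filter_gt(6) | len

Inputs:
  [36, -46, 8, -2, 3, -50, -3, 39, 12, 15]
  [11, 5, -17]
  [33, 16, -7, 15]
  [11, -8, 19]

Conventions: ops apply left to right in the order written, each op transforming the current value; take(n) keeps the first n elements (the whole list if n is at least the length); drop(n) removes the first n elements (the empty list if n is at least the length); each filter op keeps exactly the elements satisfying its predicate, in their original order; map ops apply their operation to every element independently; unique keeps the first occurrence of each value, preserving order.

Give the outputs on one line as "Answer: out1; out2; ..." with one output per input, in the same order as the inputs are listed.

Execution, op by op:
  [36, -46, 8, -2, 3, -50, -3, 39, 12, 15] -> [36, -46, 8, -2] -> [44, -38, 16, 6] -> [47, -35, 19, 9] -> [47, -35] -> [47] -> 1
  [11, 5, -17] -> [11, 5, -17] -> [19, 13, -9] -> [22, 16, -6] -> [22, 16] -> [22, 16] -> 2
  [33, 16, -7, 15] -> [33, 16, -7, 15] -> [41, 24, 1, 23] -> [44, 27, 4, 26] -> [44, 27] -> [44, 27] -> 2
  [11, -8, 19] -> [11, -8, 19] -> [19, 0, 27] -> [22, 3, 30] -> [22, 3] -> [22] -> 1

1; 2; 2; 1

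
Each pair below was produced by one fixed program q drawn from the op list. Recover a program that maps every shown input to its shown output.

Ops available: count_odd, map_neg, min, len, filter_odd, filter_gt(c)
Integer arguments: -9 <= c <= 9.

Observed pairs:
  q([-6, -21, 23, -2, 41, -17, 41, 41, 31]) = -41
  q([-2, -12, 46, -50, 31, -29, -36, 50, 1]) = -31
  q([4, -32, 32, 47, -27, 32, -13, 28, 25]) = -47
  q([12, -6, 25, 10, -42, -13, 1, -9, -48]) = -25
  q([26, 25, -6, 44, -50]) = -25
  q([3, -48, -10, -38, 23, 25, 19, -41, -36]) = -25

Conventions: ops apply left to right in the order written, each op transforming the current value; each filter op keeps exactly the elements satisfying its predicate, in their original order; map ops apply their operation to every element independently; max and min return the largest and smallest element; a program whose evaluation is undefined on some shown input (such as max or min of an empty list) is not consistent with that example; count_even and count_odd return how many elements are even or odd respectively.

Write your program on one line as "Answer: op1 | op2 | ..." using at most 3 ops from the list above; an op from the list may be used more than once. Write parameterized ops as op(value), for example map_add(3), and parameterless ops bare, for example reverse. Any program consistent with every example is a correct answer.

map_neg | filter_odd | min

Check, running the answer program on each example:
  [-6, -21, 23, -2, 41, -17, 41, 41, 31] -> [6, 21, -23, 2, -41, 17, -41, -41, -31] -> [21, -23, -41, 17, -41, -41, -31] -> -41
  [-2, -12, 46, -50, 31, -29, -36, 50, 1] -> [2, 12, -46, 50, -31, 29, 36, -50, -1] -> [-31, 29, -1] -> -31
  [4, -32, 32, 47, -27, 32, -13, 28, 25] -> [-4, 32, -32, -47, 27, -32, 13, -28, -25] -> [-47, 27, 13, -25] -> -47
  [12, -6, 25, 10, -42, -13, 1, -9, -48] -> [-12, 6, -25, -10, 42, 13, -1, 9, 48] -> [-25, 13, -1, 9] -> -25
  [26, 25, -6, 44, -50] -> [-26, -25, 6, -44, 50] -> [-25] -> -25
  [3, -48, -10, -38, 23, 25, 19, -41, -36] -> [-3, 48, 10, 38, -23, -25, -19, 41, 36] -> [-3, -23, -25, -19, 41] -> -25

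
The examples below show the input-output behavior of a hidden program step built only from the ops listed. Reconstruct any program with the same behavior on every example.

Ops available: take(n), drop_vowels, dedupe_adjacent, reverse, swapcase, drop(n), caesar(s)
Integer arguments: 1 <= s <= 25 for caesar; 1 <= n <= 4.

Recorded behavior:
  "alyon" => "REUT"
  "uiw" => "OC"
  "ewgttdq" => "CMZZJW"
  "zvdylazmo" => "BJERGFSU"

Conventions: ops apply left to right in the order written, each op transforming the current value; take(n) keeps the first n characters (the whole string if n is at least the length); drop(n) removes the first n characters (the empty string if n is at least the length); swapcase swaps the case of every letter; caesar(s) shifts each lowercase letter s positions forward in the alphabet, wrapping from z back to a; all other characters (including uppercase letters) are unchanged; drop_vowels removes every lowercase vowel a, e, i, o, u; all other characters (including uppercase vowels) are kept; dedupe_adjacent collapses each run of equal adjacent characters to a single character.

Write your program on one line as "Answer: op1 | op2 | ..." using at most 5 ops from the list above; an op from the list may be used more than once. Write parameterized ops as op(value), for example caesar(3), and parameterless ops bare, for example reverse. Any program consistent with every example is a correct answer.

caesar(10) | caesar(22) | swapcase | drop(1)

Check, running the answer program on each example:
  "alyon" -> "kviyx" -> "greut" -> "GREUT" -> "REUT"
  "uiw" -> "esg" -> "aoc" -> "AOC" -> "OC"
  "ewgttdq" -> "ogqddna" -> "kcmzzjw" -> "KCMZZJW" -> "CMZZJW"
  "zvdylazmo" -> "jfnivkjwy" -> "fbjergfsu" -> "FBJERGFSU" -> "BJERGFSU"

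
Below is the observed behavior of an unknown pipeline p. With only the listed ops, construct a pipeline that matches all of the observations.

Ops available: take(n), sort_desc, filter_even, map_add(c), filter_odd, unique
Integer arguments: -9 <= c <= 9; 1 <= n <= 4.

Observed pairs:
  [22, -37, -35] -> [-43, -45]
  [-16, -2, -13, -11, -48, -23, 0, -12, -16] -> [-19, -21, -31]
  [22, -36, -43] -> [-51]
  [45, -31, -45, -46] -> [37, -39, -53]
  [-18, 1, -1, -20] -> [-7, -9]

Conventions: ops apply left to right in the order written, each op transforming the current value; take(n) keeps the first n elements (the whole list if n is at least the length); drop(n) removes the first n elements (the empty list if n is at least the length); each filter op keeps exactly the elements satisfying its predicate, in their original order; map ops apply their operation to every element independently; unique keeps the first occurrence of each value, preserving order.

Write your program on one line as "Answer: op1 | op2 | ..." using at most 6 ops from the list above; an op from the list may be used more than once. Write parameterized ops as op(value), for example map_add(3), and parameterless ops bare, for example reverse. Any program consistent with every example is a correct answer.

filter_odd | map_add(-2) | sort_desc | map_add(-9) | map_add(3)

Check, running the answer program on each example:
  [22, -37, -35] -> [-37, -35] -> [-39, -37] -> [-37, -39] -> [-46, -48] -> [-43, -45]
  [-16, -2, -13, -11, -48, -23, 0, -12, -16] -> [-13, -11, -23] -> [-15, -13, -25] -> [-13, -15, -25] -> [-22, -24, -34] -> [-19, -21, -31]
  [22, -36, -43] -> [-43] -> [-45] -> [-45] -> [-54] -> [-51]
  [45, -31, -45, -46] -> [45, -31, -45] -> [43, -33, -47] -> [43, -33, -47] -> [34, -42, -56] -> [37, -39, -53]
  [-18, 1, -1, -20] -> [1, -1] -> [-1, -3] -> [-1, -3] -> [-10, -12] -> [-7, -9]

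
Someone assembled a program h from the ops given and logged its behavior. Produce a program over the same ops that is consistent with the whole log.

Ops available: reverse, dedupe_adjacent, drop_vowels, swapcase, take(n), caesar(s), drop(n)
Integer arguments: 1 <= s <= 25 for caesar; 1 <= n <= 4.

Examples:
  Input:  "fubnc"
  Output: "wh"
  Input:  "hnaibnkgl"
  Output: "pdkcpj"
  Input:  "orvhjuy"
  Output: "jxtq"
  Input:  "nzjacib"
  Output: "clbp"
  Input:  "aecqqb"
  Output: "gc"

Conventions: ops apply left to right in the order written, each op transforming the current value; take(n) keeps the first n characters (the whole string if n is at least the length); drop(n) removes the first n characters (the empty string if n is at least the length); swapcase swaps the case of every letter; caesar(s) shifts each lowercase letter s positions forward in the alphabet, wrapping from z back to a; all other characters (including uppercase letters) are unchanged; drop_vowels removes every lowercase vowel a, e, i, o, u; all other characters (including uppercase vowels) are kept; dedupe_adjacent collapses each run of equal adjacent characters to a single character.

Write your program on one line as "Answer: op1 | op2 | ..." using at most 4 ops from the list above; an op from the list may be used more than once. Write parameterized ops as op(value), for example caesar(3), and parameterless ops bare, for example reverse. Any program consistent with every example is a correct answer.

caesar(2) | reverse | drop(3) | drop_vowels

Check, running the answer program on each example:
  "fubnc" -> "hwdpe" -> "epdwh" -> "wh" -> "wh"
  "hnaibnkgl" -> "jpckdpmin" -> "nimpdkcpj" -> "pdkcpj" -> "pdkcpj"
  "orvhjuy" -> "qtxjlwa" -> "awljxtq" -> "jxtq" -> "jxtq"
  "nzjacib" -> "pblcekd" -> "dkeclbp" -> "clbp" -> "clbp"
  "aecqqb" -> "cgessd" -> "dssegc" -> "egc" -> "gc"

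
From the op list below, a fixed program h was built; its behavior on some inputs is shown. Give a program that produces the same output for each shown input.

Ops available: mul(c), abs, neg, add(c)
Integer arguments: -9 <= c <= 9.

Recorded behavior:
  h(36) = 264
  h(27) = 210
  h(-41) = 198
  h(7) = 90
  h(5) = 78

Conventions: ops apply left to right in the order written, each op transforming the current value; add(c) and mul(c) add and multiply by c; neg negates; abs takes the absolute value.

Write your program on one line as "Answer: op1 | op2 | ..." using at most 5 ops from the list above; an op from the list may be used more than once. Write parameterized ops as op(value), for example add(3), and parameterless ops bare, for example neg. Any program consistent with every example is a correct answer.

neg | add(-8) | mul(-6) | abs

Check, running the answer program on each example:
  36 -> -36 -> -44 -> 264 -> 264
  27 -> -27 -> -35 -> 210 -> 210
  -41 -> 41 -> 33 -> -198 -> 198
  7 -> -7 -> -15 -> 90 -> 90
  5 -> -5 -> -13 -> 78 -> 78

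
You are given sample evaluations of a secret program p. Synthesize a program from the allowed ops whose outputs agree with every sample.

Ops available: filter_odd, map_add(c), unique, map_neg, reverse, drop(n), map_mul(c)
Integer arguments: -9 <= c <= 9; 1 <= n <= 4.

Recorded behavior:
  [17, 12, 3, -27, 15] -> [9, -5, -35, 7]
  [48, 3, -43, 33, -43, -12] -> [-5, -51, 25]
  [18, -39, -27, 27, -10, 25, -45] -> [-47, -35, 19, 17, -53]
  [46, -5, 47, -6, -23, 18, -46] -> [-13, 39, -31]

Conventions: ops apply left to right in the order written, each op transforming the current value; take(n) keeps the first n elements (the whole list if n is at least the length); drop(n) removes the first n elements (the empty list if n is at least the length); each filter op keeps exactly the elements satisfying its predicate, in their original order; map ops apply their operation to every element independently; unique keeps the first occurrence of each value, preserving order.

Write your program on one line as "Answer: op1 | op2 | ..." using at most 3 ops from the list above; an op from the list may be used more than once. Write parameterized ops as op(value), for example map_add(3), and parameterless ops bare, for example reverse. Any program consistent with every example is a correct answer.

unique | filter_odd | map_add(-8)

Check, running the answer program on each example:
  [17, 12, 3, -27, 15] -> [17, 12, 3, -27, 15] -> [17, 3, -27, 15] -> [9, -5, -35, 7]
  [48, 3, -43, 33, -43, -12] -> [48, 3, -43, 33, -12] -> [3, -43, 33] -> [-5, -51, 25]
  [18, -39, -27, 27, -10, 25, -45] -> [18, -39, -27, 27, -10, 25, -45] -> [-39, -27, 27, 25, -45] -> [-47, -35, 19, 17, -53]
  [46, -5, 47, -6, -23, 18, -46] -> [46, -5, 47, -6, -23, 18, -46] -> [-5, 47, -23] -> [-13, 39, -31]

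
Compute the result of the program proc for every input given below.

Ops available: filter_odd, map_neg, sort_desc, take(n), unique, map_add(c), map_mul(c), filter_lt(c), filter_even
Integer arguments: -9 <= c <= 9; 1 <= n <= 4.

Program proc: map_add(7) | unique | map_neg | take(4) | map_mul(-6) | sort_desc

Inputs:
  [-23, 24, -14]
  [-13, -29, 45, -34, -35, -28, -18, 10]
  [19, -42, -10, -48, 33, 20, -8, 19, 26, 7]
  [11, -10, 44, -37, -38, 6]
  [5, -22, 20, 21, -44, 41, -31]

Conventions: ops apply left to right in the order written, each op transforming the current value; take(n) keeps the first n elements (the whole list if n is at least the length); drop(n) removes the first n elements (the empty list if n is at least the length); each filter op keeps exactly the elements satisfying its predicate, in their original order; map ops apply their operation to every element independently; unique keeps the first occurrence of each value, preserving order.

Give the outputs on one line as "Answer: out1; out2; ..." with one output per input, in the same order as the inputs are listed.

[186, -42, -96]; [312, -36, -132, -162]; [156, -18, -210, -246]; [306, 108, -18, -180]; [168, 162, 72, -90]

Execution, op by op:
  [-23, 24, -14] -> [-16, 31, -7] -> [-16, 31, -7] -> [16, -31, 7] -> [16, -31, 7] -> [-96, 186, -42] -> [186, -42, -96]
  [-13, -29, 45, -34, -35, -28, -18, 10] -> [-6, -22, 52, -27, -28, -21, -11, 17] -> [-6, -22, 52, -27, -28, -21, -11, 17] -> [6, 22, -52, 27, 28, 21, 11, -17] -> [6, 22, -52, 27] -> [-36, -132, 312, -162] -> [312, -36, -132, -162]
  [19, -42, -10, -48, 33, 20, -8, 19, 26, 7] -> [26, -35, -3, -41, 40, 27, -1, 26, 33, 14] -> [26, -35, -3, -41, 40, 27, -1, 33, 14] -> [-26, 35, 3, 41, -40, -27, 1, -33, -14] -> [-26, 35, 3, 41] -> [156, -210, -18, -246] -> [156, -18, -210, -246]
  [11, -10, 44, -37, -38, 6] -> [18, -3, 51, -30, -31, 13] -> [18, -3, 51, -30, -31, 13] -> [-18, 3, -51, 30, 31, -13] -> [-18, 3, -51, 30] -> [108, -18, 306, -180] -> [306, 108, -18, -180]
  [5, -22, 20, 21, -44, 41, -31] -> [12, -15, 27, 28, -37, 48, -24] -> [12, -15, 27, 28, -37, 48, -24] -> [-12, 15, -27, -28, 37, -48, 24] -> [-12, 15, -27, -28] -> [72, -90, 162, 168] -> [168, 162, 72, -90]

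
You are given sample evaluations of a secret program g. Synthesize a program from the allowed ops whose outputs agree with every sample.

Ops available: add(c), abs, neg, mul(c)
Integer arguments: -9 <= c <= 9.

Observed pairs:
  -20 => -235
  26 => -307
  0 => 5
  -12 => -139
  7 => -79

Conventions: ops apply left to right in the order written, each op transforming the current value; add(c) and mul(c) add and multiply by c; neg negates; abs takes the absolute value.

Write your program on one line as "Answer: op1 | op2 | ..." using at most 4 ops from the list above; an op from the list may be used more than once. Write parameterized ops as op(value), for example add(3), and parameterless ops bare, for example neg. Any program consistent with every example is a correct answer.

mul(-4) | abs | mul(-3) | add(5)

Check, running the answer program on each example:
  -20 -> 80 -> 80 -> -240 -> -235
  26 -> -104 -> 104 -> -312 -> -307
  0 -> 0 -> 0 -> 0 -> 5
  -12 -> 48 -> 48 -> -144 -> -139
  7 -> -28 -> 28 -> -84 -> -79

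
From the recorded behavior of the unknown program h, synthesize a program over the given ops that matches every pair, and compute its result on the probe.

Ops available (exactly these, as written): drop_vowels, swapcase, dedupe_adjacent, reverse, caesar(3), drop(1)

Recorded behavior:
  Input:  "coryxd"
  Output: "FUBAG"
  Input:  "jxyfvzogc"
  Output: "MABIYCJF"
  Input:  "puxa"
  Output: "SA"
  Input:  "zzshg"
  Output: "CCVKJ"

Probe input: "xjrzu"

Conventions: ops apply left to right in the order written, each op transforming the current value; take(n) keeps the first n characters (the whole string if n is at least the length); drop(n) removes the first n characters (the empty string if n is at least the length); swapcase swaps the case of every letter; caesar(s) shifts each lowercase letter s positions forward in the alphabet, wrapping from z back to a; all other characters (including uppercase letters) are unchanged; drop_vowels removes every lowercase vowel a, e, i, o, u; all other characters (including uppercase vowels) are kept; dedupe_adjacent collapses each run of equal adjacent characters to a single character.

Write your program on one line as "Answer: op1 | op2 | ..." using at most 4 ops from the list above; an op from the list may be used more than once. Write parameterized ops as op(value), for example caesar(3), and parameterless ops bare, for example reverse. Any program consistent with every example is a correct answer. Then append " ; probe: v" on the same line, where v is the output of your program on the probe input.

drop_vowels | caesar(3) | swapcase ; probe: "AMUC"

Check, running the answer program on each example:
  "coryxd" -> "cryxd" -> "fubag" -> "FUBAG"
  "jxyfvzogc" -> "jxyfvzgc" -> "mabiycjf" -> "MABIYCJF"
  "puxa" -> "px" -> "sa" -> "SA"
  "zzshg" -> "zzshg" -> "ccvkj" -> "CCVKJ"
  probe: "xjrzu" -> "xjrz" -> "amuc" -> "AMUC"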